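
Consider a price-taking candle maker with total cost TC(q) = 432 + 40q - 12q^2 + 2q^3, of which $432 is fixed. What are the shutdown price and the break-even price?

Shutdown price = $22; break-even price = $112

AVC = 40 - 12q + 2q^2; minimized at q = 3, giving min AVC = $22. That is the shutdown price.
ATC = 432/q + 40 - 12q + 2q^2. Setting dATC/dq = −432/q^2 − 12 + 4q = 0 gives q = 6 (since 4·6^3 − 12·6^2 = 432).
min ATC = 432/6 + 40 − 12·6 + 2·6^2 = $112. That is the break-even price.
Between these two prices the firm operates at a loss; above $112 it earns a profit.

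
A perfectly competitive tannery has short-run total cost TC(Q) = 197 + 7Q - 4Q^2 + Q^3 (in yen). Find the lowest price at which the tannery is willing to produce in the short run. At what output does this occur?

¥3 per unit, at Q = 2

The firm shuts down when price falls below the minimum of average variable cost. AVC = VC/Q = 7 - 4Q + Q^2.
dAVC/dQ = -4 + 2Q = 0 gives Q = 2. min AVC = 7 - 4·2 + 2^2 = 3.
For P < ¥3 the firm produces nothing.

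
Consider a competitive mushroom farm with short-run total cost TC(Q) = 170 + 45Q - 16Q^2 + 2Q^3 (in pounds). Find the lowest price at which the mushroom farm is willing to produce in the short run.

The shutdown price is the minimum of AVC. VC = 45Q - 16Q^2 + 2Q^3, so AVC = 45 - 16Q + 2Q^2.
dAVC/dQ = -16 + 4Q = 0 gives Q = 4. min AVC = 45 - 16·4 + 2·4^2 = 13.
The firm shuts down for any P below £13.

£13 per unit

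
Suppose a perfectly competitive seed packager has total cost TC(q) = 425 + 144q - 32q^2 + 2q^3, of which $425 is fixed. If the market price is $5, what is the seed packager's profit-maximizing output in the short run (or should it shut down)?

Shut down

From TC, MC = TC'(q) = 144 - 64q + 6q^2 and AVC = VC/q = 144 - 32q + 2q^2.
The AVC parabola has its vertex at q = 32/4 = 8, where AVC = 144 - 32·8 + 2·8^2 = $16.
Since P = $5 < min AVC = $16, price fails to cover variable cost at any output.
Shutting down limits the loss to fixed cost, $425.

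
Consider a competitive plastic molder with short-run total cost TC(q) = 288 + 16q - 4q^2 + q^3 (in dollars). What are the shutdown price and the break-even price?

AVC = 16 - 4q + q^2; minimized at q = 2, giving min AVC = $12. That is the shutdown price.
ATC = 288/q + 16 - 4q + q^2. Setting dATC/dq = −288/q^2 − 4 + 2q = 0 gives q = 6 (since 2·6^3 − 4·6^2 = 288).
min ATC = 288/6 + 16 − 4·6 + 6^2 = $76. That is the break-even price.
Between these two prices the firm operates at a loss; above $76 it earns a profit.

Shutdown price = $12; break-even price = $76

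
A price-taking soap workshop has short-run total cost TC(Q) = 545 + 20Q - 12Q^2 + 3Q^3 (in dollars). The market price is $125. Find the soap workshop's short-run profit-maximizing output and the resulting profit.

Profit = -$95 at Q = 5

AVC = 20 - 12Q + 3Q^2 has its minimum $8 at Q = 2; price $125 clears that bar, so the firm operates.
MC = 20 - 24Q + 9Q^2. Setting P = MC and taking the root on the rising branch gives Q* = 5.
TR = 125·5 = 625. TC = 545 + 175 = 720. Profit = 625 − 720 = -$95.
Shutting down would mean losing the fixed cost of $545, so operating at a loss of $95 is better by $450.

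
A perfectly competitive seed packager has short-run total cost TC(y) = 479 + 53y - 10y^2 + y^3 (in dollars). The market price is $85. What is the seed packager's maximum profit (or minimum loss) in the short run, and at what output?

AVC = 53 - 10y + y^2; min AVC = $28 at y = 5. Since P = $85 ≥ min AVC, the firm produces.
With MC = 53 - 20y + 3y^2, P = MC on the upward-sloping part at y* = 8.
TR = 85·8 = 680. TC = 479 + 296 = 775. Profit = 680 − 775 = -$95.
By producing, the firm covers all variable cost plus $384 of fixed cost; shutting down would lose the full $479.

Profit = -$95 at y = 8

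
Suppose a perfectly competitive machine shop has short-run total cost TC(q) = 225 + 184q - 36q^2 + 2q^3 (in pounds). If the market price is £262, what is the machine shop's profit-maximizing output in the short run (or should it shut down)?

Produce at q = 13

Strip out fixed cost: VC = 184q - 36q^2 + 2q^3. Then AVC = 184 - 36q + 2q^2 and MC = 184 - 72q + 6q^2.
The AVC parabola has its vertex at q = 36/4 = 9, where AVC = 184 - 36·9 + 2·9^2 = £22.
Since P = £262 ≥ min AVC = £22, price covers variable cost and the firm should produce.
P = MC gives -78 - 72q + 6q^2 = 0, with roots -1 and 13. Take the larger (rising MC): q* = 13.
Check: AVC at q = 13 is £54 ≤ P, so revenue covers variable cost.
Profit = P·q − TC = 262·13 − 927 = £2479.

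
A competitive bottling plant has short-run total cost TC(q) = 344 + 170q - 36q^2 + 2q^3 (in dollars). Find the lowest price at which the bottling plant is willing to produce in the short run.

The firm shuts down when price falls below the minimum of average variable cost. AVC = VC/q = 170 - 36q + 2q^2.
dAVC/dq = -36 + 4q = 0 gives q = 9. min AVC = 170 - 36·9 + 2·9^2 = 8.
So the shutdown price is $8.

$8 per unit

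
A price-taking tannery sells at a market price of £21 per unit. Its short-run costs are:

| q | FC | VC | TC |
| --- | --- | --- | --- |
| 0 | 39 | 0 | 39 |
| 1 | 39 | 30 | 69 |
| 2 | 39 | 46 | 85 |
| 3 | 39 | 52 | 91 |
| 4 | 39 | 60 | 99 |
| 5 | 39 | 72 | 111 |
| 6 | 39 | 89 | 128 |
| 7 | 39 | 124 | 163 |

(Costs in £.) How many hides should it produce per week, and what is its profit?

Profit at each row (π = 21q − TC): q=0: -39; q=1: -48; q=2: -43; q=3: -28; q=4: -15; q=5: -6; q=6: -2; q=7: -16.
Profit is maximized at q = 6. AVC there is 89/6 = £14.83 ≤ P, so producing beats shutting down (which would give -£39).

q = 6; profit = -£2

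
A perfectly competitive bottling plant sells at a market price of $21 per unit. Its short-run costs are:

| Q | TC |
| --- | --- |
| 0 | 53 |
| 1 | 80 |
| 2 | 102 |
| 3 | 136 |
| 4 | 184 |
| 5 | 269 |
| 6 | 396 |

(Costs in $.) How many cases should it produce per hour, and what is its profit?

Tabulate TR − TC: Q=0: -53; Q=1: -59; Q=2: -60; Q=3: -73; Q=4: -100; Q=5: -164; Q=6: -270.
Profit is highest at Q = 0. Equivalently, the lowest AVC in the table is 49/2 ≈ $24.50 at Q = 2, and P = $21 falls below it — price never covers variable cost, so the firm shuts down and loses only its fixed cost.

Q = 0 (shut down); profit = -$53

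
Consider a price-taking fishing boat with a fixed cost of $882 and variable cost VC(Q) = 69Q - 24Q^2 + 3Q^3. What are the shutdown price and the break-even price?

Shutdown price = $21; break-even price = $174

AVC = 69 - 24Q + 3Q^2; minimized at Q = 4, giving min AVC = $21. That is the shutdown price.
ATC = 882/Q + 69 - 24Q + 3Q^2. Setting dATC/dQ = −882/Q^2 − 24 + 6Q = 0 gives Q = 7 (since 6·7^3 − 24·7^2 = 882).
min ATC = 882/7 + 69 − 24·7 + 3·7^2 = $174. That is the break-even price.
Between these two prices the firm operates at a loss; above $174 it earns a profit.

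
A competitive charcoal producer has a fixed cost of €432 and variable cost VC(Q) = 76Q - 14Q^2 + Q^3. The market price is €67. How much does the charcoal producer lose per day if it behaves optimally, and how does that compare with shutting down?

AVC = 76 - 14Q + Q^2 has its minimum €27 at Q = 7; price €67 clears that bar, so the firm operates.
With MC = 76 - 28Q + 3Q^2, P = MC on the upward-sloping part at Q* = 9.
TR = 67·9 = 603. TC = 432 + 279 = 711. Profit = 603 − 711 = -€108.
By producing, the firm covers all variable cost plus €324 of fixed cost; shutting down would lose the full €432.

Profit = -€108 at Q = 9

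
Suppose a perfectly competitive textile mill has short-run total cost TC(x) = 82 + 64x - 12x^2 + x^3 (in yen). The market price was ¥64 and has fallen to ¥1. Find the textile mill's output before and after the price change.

AVC = 64 - 12x + x^2, minimized at x = 6 where min AVC = ¥28. MC = 64 - 24x + 3x^2.
At P = ¥64 ≥ min AVC, set P = MC on the rising branch: x = 8.
At P = ¥1 < min AVC = ¥28, price no longer covers variable cost at any output, so the firm shuts down: x = 0.

Output falls from 8 to 0 (the firm shuts down)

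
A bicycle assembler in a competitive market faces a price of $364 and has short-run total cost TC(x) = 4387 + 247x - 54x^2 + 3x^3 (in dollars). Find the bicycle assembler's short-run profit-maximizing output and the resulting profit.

Profit = -$331 at x = 13

AVC = 247 - 54x + 3x^2; min AVC = $4 at x = 9. Since P = $364 ≥ min AVC, the firm produces.
MC = 247 - 108x + 9x^2. Setting P = MC and taking the root on the rising branch gives x* = 13.
TR = 364·13 = 4732. TC = 4387 + 676 = 5063. Profit = 4732 − 5063 = -$331.
By producing, the firm covers all variable cost plus $4056 of fixed cost; shutting down would lose the full $4387.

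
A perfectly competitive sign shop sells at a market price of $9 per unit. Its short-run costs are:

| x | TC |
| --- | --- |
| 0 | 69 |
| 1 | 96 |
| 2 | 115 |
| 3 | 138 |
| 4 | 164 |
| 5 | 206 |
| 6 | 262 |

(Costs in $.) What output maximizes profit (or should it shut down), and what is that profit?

Profit at each row (π = 9x − TC): x=0: -69; x=1: -87; x=2: -97; x=3: -111; x=4: -128; x=5: -161; x=6: -208.
Profit is highest at x = 0. Equivalently, the lowest AVC in the table is 46/2 ≈ $23 at x = 2, and P = $9 falls below it — price never covers variable cost, so the firm shuts down and loses only its fixed cost.

x = 0 (shut down); profit = -$69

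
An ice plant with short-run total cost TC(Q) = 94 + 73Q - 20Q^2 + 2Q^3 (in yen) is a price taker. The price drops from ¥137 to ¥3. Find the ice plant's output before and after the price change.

AVC = 73 - 20Q + 2Q^2, minimized at Q = 5 where min AVC = ¥23. MC = 73 - 40Q + 6Q^2.
With P = ¥137 above the shutdown price, P = MC gives Q = 8.
At P = ¥3 < min AVC = ¥23, price no longer covers variable cost at any output, so the firm shuts down: Q = 0.

Output falls from 8 to 0 (the firm shuts down)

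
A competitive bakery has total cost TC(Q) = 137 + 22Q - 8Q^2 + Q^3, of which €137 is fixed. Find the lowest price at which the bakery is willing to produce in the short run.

€6 per unit

Short-run supply begins at min AVC. From VC = 22Q - 8Q^2 + Q^3, AVC = 22 - 8Q + Q^2.
dAVC/dQ = -8 + 2Q = 0 gives Q = 4. min AVC = 22 - 8·4 + 4^2 = 6.
For P < €6 the firm produces nothing.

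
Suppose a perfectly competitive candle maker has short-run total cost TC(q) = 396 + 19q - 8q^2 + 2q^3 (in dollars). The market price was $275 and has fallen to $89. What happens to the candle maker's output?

MC = 19 - 16q + 6q^2; the shutdown threshold is min AVC = $11 (at q = 2).
With P = $275 above the shutdown price, P = MC gives q = 8.
At P = $89 ≥ min AVC, set P = MC: q = 5. The firm stays open but cuts output.

Output falls from 8 to 5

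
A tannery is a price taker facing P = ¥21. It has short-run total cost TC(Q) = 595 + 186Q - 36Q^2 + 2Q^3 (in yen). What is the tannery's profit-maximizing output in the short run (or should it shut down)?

Variable cost is VC = 186Q - 36Q^2 + 2Q^3, so AVC = VC/Q = 186 - 36Q + 2Q^2 and MC = dTC/dQ = 186 - 72Q + 6Q^2.
AVC hits its minimum where MC = AVC, at Q = 9, giving min AVC = 186 - 36·9 + 2·9^2 = ¥24.
P = ¥21 lies below min AVC = ¥24; no output level covers variable cost.
Best response: produce nothing and absorb the ¥595 fixed cost.

Shut down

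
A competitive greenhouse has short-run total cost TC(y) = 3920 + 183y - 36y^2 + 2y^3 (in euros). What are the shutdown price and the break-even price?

Shutdown price = min AVC. AVC = 183 - 36y + 2y^2, with vertex at y = 9 and minimum €21.
ATC = 3920/y + 183 - 36y + 2y^2. Setting dATC/dy = −3920/y^2 − 36 + 4y = 0 gives y = 14 (since 4·14^3 − 36·14^2 = 3920).
min ATC = 3920/14 + 183 − 36·14 + 2·14^2 = €351. That is the break-even price.
For €21 ≤ P < €351 the firm produces at a loss; below €21 it shuts down.

Shutdown price = €21; break-even price = €351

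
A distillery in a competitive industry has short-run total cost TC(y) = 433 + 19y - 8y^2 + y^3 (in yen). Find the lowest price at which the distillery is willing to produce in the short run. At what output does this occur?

¥3 per unit, at y = 4

The shutdown price is the minimum of AVC. VC = 19y - 8y^2 + y^3, so AVC = 19 - 8y + y^2.
dAVC/dy = -8 + 2y = 0 gives y = 4. min AVC = 19 - 8·4 + 4^2 = 3.
So the shutdown price is ¥3.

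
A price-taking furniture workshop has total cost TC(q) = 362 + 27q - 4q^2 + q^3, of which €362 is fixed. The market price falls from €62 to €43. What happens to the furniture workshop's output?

Output falls from 5 to 4

MC = 27 - 8q + 3q^2; the shutdown threshold is min AVC = €23 (at q = 2).
With P = €62 above the shutdown price, P = MC gives q = 5.
At P = €43 ≥ min AVC, set P = MC: q = 4. The firm stays open but cuts output.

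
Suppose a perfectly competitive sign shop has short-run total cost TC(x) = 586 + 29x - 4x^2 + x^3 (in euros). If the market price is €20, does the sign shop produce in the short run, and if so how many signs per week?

Strip out fixed cost: VC = 29x - 4x^2 + x^3. Then AVC = 29 - 4x + x^2 and MC = 29 - 8x + 3x^2.
AVC hits its minimum where MC = AVC, at x = 2, giving min AVC = 29 - 4·2 + 2^2 = €25.
With P < min AVC (€20 < €25), every unit sold adds to the loss.
Best response: produce nothing and absorb the €586 fixed cost.

Shut down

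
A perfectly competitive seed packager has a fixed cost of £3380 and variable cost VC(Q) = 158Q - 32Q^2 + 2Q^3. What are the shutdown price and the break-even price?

Shutdown price = £30; break-even price = £340

Shutdown price = min AVC. AVC = 158 - 32Q + 2Q^2, with vertex at Q = 8 and minimum £30.
ATC = 3380/Q + 158 - 32Q + 2Q^2. Setting dATC/dQ = −3380/Q^2 − 32 + 4Q = 0 gives Q = 13 (since 4·13^3 − 32·13^2 = 3380).
min ATC = 3380/13 + 158 − 32·13 + 2·13^2 = £340. That is the break-even price.
For £30 ≤ P < £340 the firm produces at a loss; below £30 it shuts down.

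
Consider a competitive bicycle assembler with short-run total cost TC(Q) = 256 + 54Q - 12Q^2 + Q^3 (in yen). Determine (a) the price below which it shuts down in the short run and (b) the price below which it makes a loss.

Shutdown price = ¥18; break-even price = ¥54

Shutdown price = min AVC. AVC = 54 - 12Q + Q^2, with vertex at Q = 6 and minimum ¥18.
ATC = 256/Q + 54 - 12Q + Q^2. Setting dATC/dQ = −256/Q^2 − 12 + 2Q = 0 gives Q = 8 (since 2·8^3 − 12·8^2 = 256).
min ATC = 256/8 + 54 − 12·8 + 8^2 = ¥54. That is the break-even price.
Between these two prices the firm operates at a loss; above ¥54 it earns a profit.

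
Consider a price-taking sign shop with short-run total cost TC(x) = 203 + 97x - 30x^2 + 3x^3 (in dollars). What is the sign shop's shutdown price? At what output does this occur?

The firm shuts down when price falls below the minimum of average variable cost. AVC = VC/x = 97 - 30x + 3x^2.
dAVC/dx = -30 + 6x = 0 gives x = 5. min AVC = 97 - 30·5 + 3·5^2 = 22.
So the shutdown price is $22.

$22 per unit, at x = 5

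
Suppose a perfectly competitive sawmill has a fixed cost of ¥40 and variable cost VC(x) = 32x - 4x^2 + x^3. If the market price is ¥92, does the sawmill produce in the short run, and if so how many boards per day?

Strip out fixed cost: VC = 32x - 4x^2 + x^3. Then AVC = 32 - 4x + x^2 and MC = 32 - 8x + 3x^2.
AVC is minimized where dAVC/dx = -4 + 2x = 0, at x = 2; min AVC = 32 - 4·2 + 2^2 = ¥28.
Because ¥92 ≥ ¥28, revenue can cover variable cost; the firm operates.
Solving P = MC: -60 - 8x + 3x^2 = 0 ⇒ x = -10/3 or 6. On the upward-sloping branch, x* = 6.
Check: AVC at x = 6 is ¥44 ≤ P, so revenue covers variable cost.
Profit = P·x − TC = 92·6 − 304 = ¥248.

Produce at x = 6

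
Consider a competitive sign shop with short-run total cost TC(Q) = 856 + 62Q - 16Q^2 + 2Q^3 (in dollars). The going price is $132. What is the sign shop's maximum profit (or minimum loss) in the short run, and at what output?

Profit = -$268 at Q = 7

AVC = 62 - 16Q + 2Q^2 has its minimum $30 at Q = 4; price $132 clears that bar, so the firm operates.
MC = 62 - 32Q + 6Q^2. Setting P = MC and taking the root on the rising branch gives Q* = 7.
TR = 132·7 = 924. TC = 856 + 336 = 1192. Profit = 924 − 1192 = -$268.
By producing, the firm covers all variable cost plus $588 of fixed cost; shutting down would lose the full $856.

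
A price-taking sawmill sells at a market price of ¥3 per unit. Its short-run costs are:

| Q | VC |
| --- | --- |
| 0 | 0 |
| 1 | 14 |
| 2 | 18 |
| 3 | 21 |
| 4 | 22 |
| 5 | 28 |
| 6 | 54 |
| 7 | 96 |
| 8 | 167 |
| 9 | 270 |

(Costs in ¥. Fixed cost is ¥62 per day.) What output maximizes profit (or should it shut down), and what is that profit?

Q = 0 (shut down); profit = -¥62

Profit at each row (π = 3Q − TC): Q=0: -62; Q=1: -73; Q=2: -74; Q=3: -74; Q=4: -72; Q=5: -75; Q=6: -98; Q=7: -137; Q=8: -205; Q=9: -305.
Profit is highest at Q = 0. Equivalently, the lowest AVC in the table is 22/4 ≈ ¥5.50 at Q = 4, and P = ¥3 falls below it — price never covers variable cost, so the firm shuts down and loses only its fixed cost.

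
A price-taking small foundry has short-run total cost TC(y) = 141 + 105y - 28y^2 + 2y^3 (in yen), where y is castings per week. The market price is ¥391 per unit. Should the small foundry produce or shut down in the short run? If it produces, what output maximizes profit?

Variable cost is VC = 105y - 28y^2 + 2y^3, so AVC = VC/y = 105 - 28y + 2y^2 and MC = dTC/dy = 105 - 56y + 6y^2.
AVC hits its minimum where MC = AVC, at y = 7, giving min AVC = 105 - 28·7 + 2·7^2 = ¥7.
Since P = ¥391 ≥ min AVC = ¥7, price covers variable cost and the firm should produce.
Solving P = MC: -286 - 56y + 6y^2 = 0 ⇒ y = -11/3 or 13. On the upward-sloping branch, y* = 13.
Check: AVC at y = 13 is ¥79 ≤ P, so revenue covers variable cost.
Profit = P·y − TC = 391·13 − 1168 = ¥3915.

Produce at y = 13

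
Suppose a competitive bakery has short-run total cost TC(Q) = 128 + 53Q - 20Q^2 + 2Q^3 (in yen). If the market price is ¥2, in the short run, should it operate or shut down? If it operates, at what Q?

From TC, MC = TC'(Q) = 53 - 40Q + 6Q^2 and AVC = VC/Q = 53 - 20Q + 2Q^2.
AVC hits its minimum where MC = AVC, at Q = 5, giving min AVC = 53 - 20·5 + 2·5^2 = ¥3.
With P < min AVC (¥2 < ¥3), every unit sold adds to the loss.
Best response: produce nothing and absorb the ¥128 fixed cost.

Shut down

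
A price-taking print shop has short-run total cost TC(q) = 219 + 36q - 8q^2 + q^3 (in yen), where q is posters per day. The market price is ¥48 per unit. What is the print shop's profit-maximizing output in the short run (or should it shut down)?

Produce at q = 6

Variable cost is VC = 36q - 8q^2 + q^3, so AVC = VC/q = 36 - 8q + q^2 and MC = dTC/dq = 36 - 16q + 3q^2.
AVC hits its minimum where MC = AVC, at q = 4, giving min AVC = 36 - 8·4 + 4^2 = ¥20.
Because ¥48 ≥ ¥20, revenue can cover variable cost; the firm operates.
Solving P = MC: -12 - 16q + 3q^2 = 0 ⇒ q = -2/3 or 6. On the upward-sloping branch, q* = 6.
Check: AVC at q = 6 is ¥24 ≤ P, so revenue covers variable cost.
Profit = P·q − TC = 48·6 − 363 = -¥75, a loss, but smaller than the ¥219 fixed cost the firm would lose by shutting down.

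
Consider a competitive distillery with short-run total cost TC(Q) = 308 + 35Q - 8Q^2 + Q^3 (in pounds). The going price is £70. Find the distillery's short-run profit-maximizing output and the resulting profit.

Profit = -£14 at Q = 7

AVC = 35 - 8Q + Q^2; min AVC = £19 at Q = 4. Since P = £70 ≥ min AVC, the firm produces.
MC = 35 - 16Q + 3Q^2. Setting P = MC and taking the root on the rising branch gives Q* = 7.
TR = 70·7 = 490. TC = 308 + 196 = 504. Profit = 490 − 504 = -£14.
By producing, the firm covers all variable cost plus £294 of fixed cost; shutting down would lose the full £308.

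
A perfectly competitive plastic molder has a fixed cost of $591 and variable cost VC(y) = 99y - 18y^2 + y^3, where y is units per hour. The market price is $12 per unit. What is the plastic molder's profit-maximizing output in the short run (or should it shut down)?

Shut down

From TC, MC = TC'(y) = 99 - 36y + 3y^2 and AVC = VC/y = 99 - 18y + y^2.
The AVC parabola has its vertex at y = 18/2 = 9, where AVC = 99 - 18·9 + 9^2 = $18.
Since P = $12 < min AVC = $18, price fails to cover variable cost at any output.
The firm minimizes its loss by shutting down and losing only its fixed cost of $591.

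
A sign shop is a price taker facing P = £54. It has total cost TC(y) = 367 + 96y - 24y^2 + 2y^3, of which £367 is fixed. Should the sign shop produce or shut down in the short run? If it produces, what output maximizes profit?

Strip out fixed cost: VC = 96y - 24y^2 + 2y^3. Then AVC = 96 - 24y + 2y^2 and MC = 96 - 48y + 6y^2.
AVC is minimized where dAVC/dy = -24 + 4y = 0, at y = 6; min AVC = 96 - 24·6 + 2·6^2 = £24.
Since P = £54 ≥ min AVC = £24, price covers variable cost and the firm should produce.
Solving P = MC: 42 - 48y + 6y^2 = 0 ⇒ y = 1 or 7. On the upward-sloping branch, y* = 7.
Check: AVC at y = 7 is £26 ≤ P, so revenue covers variable cost.
Profit = P·y − TC = 54·7 − 549 = -£171, a loss, but smaller than the £367 fixed cost the firm would lose by shutting down.

Produce at y = 7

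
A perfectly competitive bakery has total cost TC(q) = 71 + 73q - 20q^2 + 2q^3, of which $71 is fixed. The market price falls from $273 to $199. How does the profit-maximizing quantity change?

Output falls from 10 to 9

MC = 73 - 40q + 6q^2; the shutdown threshold is min AVC = $23 (at q = 5).
At P = $273 ≥ min AVC, set P = MC on the rising branch: q = 10.
At P = $199 ≥ min AVC, set P = MC: q = 9. The firm stays open but cuts output.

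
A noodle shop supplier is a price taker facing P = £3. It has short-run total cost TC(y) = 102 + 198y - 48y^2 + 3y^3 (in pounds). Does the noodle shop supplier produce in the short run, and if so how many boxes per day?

From TC, MC = TC'(y) = 198 - 96y + 9y^2 and AVC = VC/y = 198 - 48y + 3y^2.
AVC hits its minimum where MC = AVC, at y = 8, giving min AVC = 198 - 48·8 + 3·8^2 = £6.
Since P = £3 < min AVC = £6, price fails to cover variable cost at any output.
Shutting down limits the loss to fixed cost, £102.

Shut down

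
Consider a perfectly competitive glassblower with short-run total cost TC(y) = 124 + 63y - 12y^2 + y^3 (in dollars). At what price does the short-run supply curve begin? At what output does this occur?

The firm shuts down when price falls below the minimum of average variable cost. AVC = VC/y = 63 - 12y + y^2.
dAVC/dy = -12 + 2y = 0 gives y = 6. min AVC = 63 - 12·6 + 6^2 = 27.
So the shutdown price is $27.

$27 per unit, at y = 6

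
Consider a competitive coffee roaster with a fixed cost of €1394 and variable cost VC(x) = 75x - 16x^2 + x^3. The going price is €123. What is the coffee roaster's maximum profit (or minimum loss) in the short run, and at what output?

AVC = 75 - 16x + x^2 has its minimum €11 at x = 8; price €123 clears that bar, so the firm operates.
MC = 75 - 32x + 3x^2. Setting P = MC and taking the root on the rising branch gives x* = 12.
TR = 123·12 = 1476. TC = 1394 + 324 = 1718. Profit = 1476 − 1718 = -€242.
That loss of €242 beats the €1394 the firm would lose by shutting down; producing recovers €1152 of fixed cost.

Profit = -€242 at x = 12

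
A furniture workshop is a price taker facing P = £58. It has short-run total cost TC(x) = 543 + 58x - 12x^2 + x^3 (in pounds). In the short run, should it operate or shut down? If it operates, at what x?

From TC, MC = TC'(x) = 58 - 24x + 3x^2 and AVC = VC/x = 58 - 12x + x^2.
AVC is minimized where dAVC/dx = -12 + 2x = 0, at x = 6; min AVC = 58 - 12·6 + 6^2 = £22.
Since P = £58 ≥ min AVC = £22, price covers variable cost and the firm should produce.
Solving P = MC: -24x + 3x^2 = 0 ⇒ x = 0 or 8. On the upward-sloping branch, x* = 8.
Check: AVC at x = 8 is £26 ≤ P, so revenue covers variable cost.
Profit = P·x − TC = 58·8 − 751 = -£287, a loss, but smaller than the £543 fixed cost the firm would lose by shutting down.

Produce at x = 8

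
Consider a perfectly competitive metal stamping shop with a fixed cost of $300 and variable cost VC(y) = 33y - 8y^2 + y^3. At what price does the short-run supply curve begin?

The firm shuts down when price falls below the minimum of average variable cost. AVC = VC/y = 33 - 8y + y^2.
dAVC/dy = -8 + 2y = 0 gives y = 4. min AVC = 33 - 8·4 + 4^2 = 17.
For P < $17 the firm produces nothing.

$17 per unit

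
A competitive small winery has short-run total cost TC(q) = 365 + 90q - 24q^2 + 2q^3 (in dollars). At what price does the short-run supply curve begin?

Short-run supply begins at min AVC. From VC = 90q - 24q^2 + 2q^3, AVC = 90 - 24q + 2q^2.
At the minimum of AVC, MC = AVC. MC = 90 - 48q + 6q^2; setting MC = AVC gives 4q^2 - 24q = 0, so q = 6. min AVC = 18.
The firm shuts down for any P below $18.

$18 per unit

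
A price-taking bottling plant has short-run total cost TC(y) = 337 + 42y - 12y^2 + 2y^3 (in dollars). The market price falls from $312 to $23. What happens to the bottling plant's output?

MC = 42 - 24y + 6y^2; the shutdown threshold is min AVC = $24 (at y = 3).
At P = $312 ≥ min AVC, set P = MC on the rising branch: y = 9.
At P = $23 < min AVC = $24, price no longer covers variable cost at any output, so the firm shuts down: y = 0.

Output falls from 9 to 0 (the firm shuts down)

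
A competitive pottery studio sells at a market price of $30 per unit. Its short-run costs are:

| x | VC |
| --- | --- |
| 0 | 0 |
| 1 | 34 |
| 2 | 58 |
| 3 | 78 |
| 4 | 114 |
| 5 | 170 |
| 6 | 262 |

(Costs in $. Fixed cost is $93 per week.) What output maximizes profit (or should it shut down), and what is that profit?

x = 3; profit = -$81

Tabulate TR − TC: x=0: -93; x=1: -97; x=2: -91; x=3: -81; x=4: -87; x=5: -113; x=6: -175.
Profit is maximized at x = 3. AVC there is 78/3 = $26 ≤ P, so producing beats shutting down (which would give -$93).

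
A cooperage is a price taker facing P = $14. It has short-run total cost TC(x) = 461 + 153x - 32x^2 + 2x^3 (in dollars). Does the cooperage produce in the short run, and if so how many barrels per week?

Strip out fixed cost: VC = 153x - 32x^2 + 2x^3. Then AVC = 153 - 32x + 2x^2 and MC = 153 - 64x + 6x^2.
The AVC parabola has its vertex at x = 32/4 = 8, where AVC = 153 - 32·8 + 2·8^2 = $25.
P = $14 lies below min AVC = $25; no output level covers variable cost.
Shutting down limits the loss to fixed cost, $461.

Shut down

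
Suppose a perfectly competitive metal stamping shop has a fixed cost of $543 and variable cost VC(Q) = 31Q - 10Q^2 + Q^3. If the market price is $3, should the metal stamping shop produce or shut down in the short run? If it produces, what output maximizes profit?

Shut down

From TC, MC = TC'(Q) = 31 - 20Q + 3Q^2 and AVC = VC/Q = 31 - 10Q + Q^2.
AVC is minimized where dAVC/dQ = -10 + 2Q = 0, at Q = 5; min AVC = 31 - 10·5 + 5^2 = $6.
Since P = $3 < min AVC = $6, price fails to cover variable cost at any output.
Shutting down limits the loss to fixed cost, $543.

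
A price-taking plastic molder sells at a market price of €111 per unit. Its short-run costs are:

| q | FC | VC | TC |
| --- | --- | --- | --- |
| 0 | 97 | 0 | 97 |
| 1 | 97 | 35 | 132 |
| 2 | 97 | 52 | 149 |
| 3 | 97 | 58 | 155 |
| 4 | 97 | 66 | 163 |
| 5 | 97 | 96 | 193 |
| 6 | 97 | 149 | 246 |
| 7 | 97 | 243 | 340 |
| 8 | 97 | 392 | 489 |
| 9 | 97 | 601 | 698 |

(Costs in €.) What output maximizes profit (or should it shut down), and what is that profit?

q = 7; profit = €437

Tabulate TR − TC: q=0: -97; q=1: -21; q=2: 73; q=3: 178; q=4: 281; q=5: 362; q=6: 420; q=7: 437; q=8: 399; q=9: 301.
Profit is maximized at q = 7. AVC there is 243/7 = €34.71 ≤ P, so producing beats shutting down (which would give -€97).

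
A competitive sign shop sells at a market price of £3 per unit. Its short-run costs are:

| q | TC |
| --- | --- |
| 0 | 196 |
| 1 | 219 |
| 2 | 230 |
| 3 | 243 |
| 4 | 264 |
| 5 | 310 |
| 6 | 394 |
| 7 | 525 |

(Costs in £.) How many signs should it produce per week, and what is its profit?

q = 0 (shut down); profit = -£196

Compute π = P·q − TC at each output: q=0: -196; q=1: -216; q=2: -224; q=3: -234; q=4: -252; q=5: -295; q=6: -376; q=7: -504.
Profit is highest at q = 0. Equivalently, the lowest AVC in the table is 47/3 ≈ £15.67 at q = 3, and P = £3 falls below it — price never covers variable cost, so the firm shuts down and loses only its fixed cost.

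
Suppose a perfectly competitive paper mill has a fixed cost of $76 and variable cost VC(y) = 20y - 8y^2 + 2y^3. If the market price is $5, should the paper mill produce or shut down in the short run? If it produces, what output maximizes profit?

Shut down

From TC, MC = TC'(y) = 20 - 16y + 6y^2 and AVC = VC/y = 20 - 8y + 2y^2.
AVC hits its minimum where MC = AVC, at y = 2, giving min AVC = 20 - 8·2 + 2·2^2 = $12.
Since P = $5 < min AVC = $12, price fails to cover variable cost at any output.
Best response: produce nothing and absorb the $76 fixed cost.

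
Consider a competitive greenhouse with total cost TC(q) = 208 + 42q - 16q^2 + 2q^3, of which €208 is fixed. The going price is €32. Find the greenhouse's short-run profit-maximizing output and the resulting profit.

AVC = 42 - 16q + 2q^2; min AVC = €10 at q = 4. Since P = €32 ≥ min AVC, the firm produces.
MC = 42 - 32q + 6q^2. Setting P = MC and taking the root on the rising branch gives q* = 5.
TR = 32·5 = 160. TC = 208 + 60 = 268. Profit = 160 − 268 = -€108.
Shutting down would mean losing the fixed cost of €208, so operating at a loss of €108 is better by €100.

Profit = -€108 at q = 5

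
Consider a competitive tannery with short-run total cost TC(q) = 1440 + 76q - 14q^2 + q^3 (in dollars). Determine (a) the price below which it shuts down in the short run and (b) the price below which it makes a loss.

Shutdown price = $27; break-even price = $172

AVC = 76 - 14q + q^2; minimized at q = 7, giving min AVC = $27. That is the shutdown price.
ATC = 1440/q + 76 - 14q + q^2. Setting dATC/dq = −1440/q^2 − 14 + 2q = 0 gives q = 12 (since 2·12^3 − 14·12^2 = 1440).
min ATC = 1440/12 + 76 − 14·12 + 12^2 = $172. That is the break-even price.
For $27 ≤ P < $172 the firm produces at a loss; below $27 it shuts down.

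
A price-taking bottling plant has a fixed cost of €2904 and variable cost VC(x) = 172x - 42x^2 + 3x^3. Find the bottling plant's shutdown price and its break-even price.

AVC = 172 - 42x + 3x^2; minimized at x = 7, giving min AVC = €25. That is the shutdown price.
ATC = 2904/x + 172 - 42x + 3x^2. Setting dATC/dx = −2904/x^2 − 42 + 6x = 0 gives x = 11 (since 6·11^3 − 42·11^2 = 2904).
min ATC = 2904/11 + 172 − 42·11 + 3·11^2 = €337. That is the break-even price.
Between these two prices the firm operates at a loss; above €337 it earns a profit.

Shutdown price = €25; break-even price = €337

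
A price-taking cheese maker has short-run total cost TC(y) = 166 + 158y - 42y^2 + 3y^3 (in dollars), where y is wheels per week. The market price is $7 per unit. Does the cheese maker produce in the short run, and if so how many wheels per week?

Shut down

Strip out fixed cost: VC = 158y - 42y^2 + 3y^3. Then AVC = 158 - 42y + 3y^2 and MC = 158 - 84y + 9y^2.
AVC is minimized where dAVC/dy = -42 + 6y = 0, at y = 7; min AVC = 158 - 42·7 + 3·7^2 = $11.
Since P = $7 < min AVC = $11, price fails to cover variable cost at any output.
Best response: produce nothing and absorb the $166 fixed cost.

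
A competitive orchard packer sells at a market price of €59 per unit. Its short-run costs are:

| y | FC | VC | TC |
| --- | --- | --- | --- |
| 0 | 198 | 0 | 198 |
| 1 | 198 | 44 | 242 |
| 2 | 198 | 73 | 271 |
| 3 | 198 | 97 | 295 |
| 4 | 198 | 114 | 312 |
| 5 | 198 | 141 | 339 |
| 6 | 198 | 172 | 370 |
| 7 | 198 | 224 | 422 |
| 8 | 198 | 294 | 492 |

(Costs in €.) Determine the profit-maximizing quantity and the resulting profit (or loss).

y = 7; profit = -€9

Tabulate TR − TC: y=0: -198; y=1: -183; y=2: -153; y=3: -118; y=4: -76; y=5: -44; y=6: -16; y=7: -9; y=8: -20.
Profit is maximized at y = 7. AVC there is 224/7 = €32 ≤ P, so producing beats shutting down (which would give -€198).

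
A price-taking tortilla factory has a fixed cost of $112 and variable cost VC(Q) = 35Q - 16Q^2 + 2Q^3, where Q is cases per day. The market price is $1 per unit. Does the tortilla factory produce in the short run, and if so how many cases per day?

Strip out fixed cost: VC = 35Q - 16Q^2 + 2Q^3. Then AVC = 35 - 16Q + 2Q^2 and MC = 35 - 32Q + 6Q^2.
The AVC parabola has its vertex at Q = 16/4 = 4, where AVC = 35 - 16·4 + 2·4^2 = $3.
Since P = $1 < min AVC = $3, price fails to cover variable cost at any output.
Best response: produce nothing and absorb the $112 fixed cost.

Shut down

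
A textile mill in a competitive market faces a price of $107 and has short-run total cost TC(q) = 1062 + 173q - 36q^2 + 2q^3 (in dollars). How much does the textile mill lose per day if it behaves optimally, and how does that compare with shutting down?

AVC = 173 - 36q + 2q^2; min AVC = $11 at q = 9. Since P = $107 ≥ min AVC, the firm produces.
With MC = 173 - 72q + 6q^2, P = MC on the upward-sloping part at q* = 11.
TR = 107·11 = 1177. TC = 1062 + 209 = 1271. Profit = 1177 − 1271 = -$94.
Shutting down would mean losing the fixed cost of $1062, so operating at a loss of $94 is better by $968.

Profit = -$94 at q = 11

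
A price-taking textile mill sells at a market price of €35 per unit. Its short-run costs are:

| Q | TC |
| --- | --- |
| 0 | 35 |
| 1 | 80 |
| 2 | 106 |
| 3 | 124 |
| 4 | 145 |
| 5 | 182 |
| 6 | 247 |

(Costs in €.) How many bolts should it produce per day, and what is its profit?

Tabulate TR − TC: Q=0: -35; Q=1: -45; Q=2: -36; Q=3: -19; Q=4: -5; Q=5: -7; Q=6: -37.
Profit is maximized at Q = 4. AVC there is 110/4 = €27.50 ≤ P, so producing beats shutting down (which would give -€35).

Q = 4; profit = -€5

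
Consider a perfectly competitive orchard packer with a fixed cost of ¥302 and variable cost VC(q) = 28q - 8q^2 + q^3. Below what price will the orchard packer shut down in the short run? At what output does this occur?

¥12 per unit, at q = 4

The firm shuts down when price falls below the minimum of average variable cost. AVC = VC/q = 28 - 8q + q^2.
At the minimum of AVC, MC = AVC. MC = 28 - 16q + 3q^2; setting MC = AVC gives 2q^2 - 8q = 0, so q = 4. min AVC = 12.
For P < ¥12 the firm produces nothing.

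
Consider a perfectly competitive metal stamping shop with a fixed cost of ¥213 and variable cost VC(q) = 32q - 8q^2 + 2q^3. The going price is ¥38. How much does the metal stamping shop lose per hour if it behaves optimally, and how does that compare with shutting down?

AVC = 32 - 8q + 2q^2; min AVC = ¥24 at q = 2. Since P = ¥38 ≥ min AVC, the firm produces.
MC = 32 - 16q + 6q^2. Setting P = MC and taking the root on the rising branch gives q* = 3.
TR = 38·3 = 114. TC = 213 + 78 = 291. Profit = 114 − 291 = -¥177.
Shutting down would mean losing the fixed cost of ¥213, so operating at a loss of ¥177 is better by ¥36.

Profit = -¥177 at q = 3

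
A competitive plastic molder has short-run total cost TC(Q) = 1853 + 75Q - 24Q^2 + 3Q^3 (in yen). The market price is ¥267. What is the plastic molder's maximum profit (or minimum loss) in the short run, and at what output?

Profit = -¥317 at Q = 8

AVC = 75 - 24Q + 3Q^2; min AVC = ¥27 at Q = 4. Since P = ¥267 ≥ min AVC, the firm produces.
MC = 75 - 48Q + 9Q^2. Setting P = MC and taking the root on the rising branch gives Q* = 8.
TR = 267·8 = 2136. TC = 1853 + 600 = 2453. Profit = 2136 − 2453 = -¥317.
Shutting down would mean losing the fixed cost of ¥1853, so operating at a loss of ¥317 is better by ¥1536.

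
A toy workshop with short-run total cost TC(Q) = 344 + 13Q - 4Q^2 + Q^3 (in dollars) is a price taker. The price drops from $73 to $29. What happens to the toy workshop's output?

Output falls from 6 to 4

MC = 13 - 8Q + 3Q^2; the shutdown threshold is min AVC = $9 (at Q = 2).
At P = $73 ≥ min AVC, set P = MC on the rising branch: Q = 6.
At P = $29 ≥ min AVC, set P = MC: Q = 4. The firm stays open but cuts output.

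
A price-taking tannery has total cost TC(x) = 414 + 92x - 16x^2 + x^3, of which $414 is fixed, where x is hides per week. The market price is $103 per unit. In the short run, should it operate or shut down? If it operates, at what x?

Strip out fixed cost: VC = 92x - 16x^2 + x^3. Then AVC = 92 - 16x + x^2 and MC = 92 - 32x + 3x^2.
AVC hits its minimum where MC = AVC, at x = 8, giving min AVC = 92 - 16·8 + 8^2 = $28.
P = $103 exceeds min AVC = $28, so the firm stays open.
P = MC gives -11 - 32x + 3x^2 = 0, with roots -1/3 and 11. Take the larger (rising MC): x* = 11.
Check: AVC at x = 11 is $37 ≤ P, so revenue covers variable cost.
Profit = P·x − TC = 103·11 − 821 = $312.

Produce at x = 11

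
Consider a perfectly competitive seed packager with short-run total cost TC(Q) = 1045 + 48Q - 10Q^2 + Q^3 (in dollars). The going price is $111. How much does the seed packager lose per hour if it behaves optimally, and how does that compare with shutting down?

Profit = -$397 at Q = 9

AVC = 48 - 10Q + Q^2 has its minimum $23 at Q = 5; price $111 clears that bar, so the firm operates.
With MC = 48 - 20Q + 3Q^2, P = MC on the upward-sloping part at Q* = 9.
TR = 111·9 = 999. TC = 1045 + 351 = 1396. Profit = 999 − 1396 = -$397.
That loss of $397 beats the $1045 the firm would lose by shutting down; producing recovers $648 of fixed cost.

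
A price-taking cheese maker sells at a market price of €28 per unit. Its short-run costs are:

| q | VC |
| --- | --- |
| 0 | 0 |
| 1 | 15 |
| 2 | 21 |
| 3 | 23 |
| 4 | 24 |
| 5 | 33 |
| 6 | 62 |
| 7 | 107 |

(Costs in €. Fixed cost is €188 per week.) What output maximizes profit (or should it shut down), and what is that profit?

Profit at each row (π = 28q − TC): q=0: -188; q=1: -175; q=2: -153; q=3: -127; q=4: -100; q=5: -81; q=6: -82; q=7: -99.
Profit is maximized at q = 5. AVC there is 33/5 = €6.60 ≤ P, so producing beats shutting down (which would give -€188).

q = 5; profit = -€81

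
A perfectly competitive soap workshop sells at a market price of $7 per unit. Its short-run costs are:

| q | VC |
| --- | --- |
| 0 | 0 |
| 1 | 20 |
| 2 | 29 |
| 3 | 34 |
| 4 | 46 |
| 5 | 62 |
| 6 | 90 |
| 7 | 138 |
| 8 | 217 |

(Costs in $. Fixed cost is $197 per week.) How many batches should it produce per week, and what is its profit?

q = 0 (shut down); profit = -$197

Tabulate TR − TC: q=0: -197; q=1: -210; q=2: -212; q=3: -210; q=4: -215; q=5: -224; q=6: -245; q=7: -286; q=8: -358.
Profit is highest at q = 0. Equivalently, the lowest AVC in the table is 34/3 ≈ $11.33 at q = 3, and P = $7 falls below it — price never covers variable cost, so the firm shuts down and loses only its fixed cost.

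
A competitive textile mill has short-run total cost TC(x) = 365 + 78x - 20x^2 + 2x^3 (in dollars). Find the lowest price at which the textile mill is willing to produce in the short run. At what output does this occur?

The shutdown price is the minimum of AVC. VC = 78x - 20x^2 + 2x^3, so AVC = 78 - 20x + 2x^2.
At the minimum of AVC, MC = AVC. MC = 78 - 40x + 6x^2; setting MC = AVC gives 4x^2 - 20x = 0, so x = 5. min AVC = 28.
The firm shuts down for any P below $28.

$28 per unit, at x = 5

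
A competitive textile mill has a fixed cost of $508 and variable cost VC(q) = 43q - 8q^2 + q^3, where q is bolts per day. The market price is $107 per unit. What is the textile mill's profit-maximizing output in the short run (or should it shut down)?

Produce at q = 8

Variable cost is VC = 43q - 8q^2 + q^3, so AVC = VC/q = 43 - 8q + q^2 and MC = dTC/dq = 43 - 16q + 3q^2.
AVC hits its minimum where MC = AVC, at q = 4, giving min AVC = 43 - 8·4 + 4^2 = $27.
Since P = $107 ≥ min AVC = $27, price covers variable cost and the firm should produce.
Set P = MC: 107 = 43 - 16q + 3q^2 → -64 - 16q + 3q^2 = 0. The roots are q = -8/3 and q = 8; the profit-maximizing output is on the rising part of MC, so q* = 8.
Check: AVC at q = 8 is $43 ≤ P, so revenue covers variable cost.
Profit = P·q − TC = 107·8 − 852 = $4.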